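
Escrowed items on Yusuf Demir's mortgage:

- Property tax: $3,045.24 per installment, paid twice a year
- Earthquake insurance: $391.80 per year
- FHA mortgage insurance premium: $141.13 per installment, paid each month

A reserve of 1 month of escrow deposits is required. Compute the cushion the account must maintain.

$681.32

Property tax: $3,045.24 × 2 = $6,090.48 per year
Earthquake insurance: $391.80 per year
FHA mortgage insurance premium: $141.13 × 12 = $1,693.56 per year
Yearly total = $6,090.48 + $391.80 + $1,693.56 = $8,175.84
Monthly = $8,175.84 ÷ 12 = $681.32
Reserve = 1 × $681.32 = $681.32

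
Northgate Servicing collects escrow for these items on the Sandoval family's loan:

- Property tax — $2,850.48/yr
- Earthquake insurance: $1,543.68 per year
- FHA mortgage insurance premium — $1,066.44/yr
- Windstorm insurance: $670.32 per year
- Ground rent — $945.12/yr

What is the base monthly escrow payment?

Property tax = $2,850.48/yr
Earthquake insurance = $1,543.68/yr
FHA mortgage insurance premium = $1,066.44/yr
Windstorm insurance = $670.32/yr
Ground rent = $945.12/yr
Combined annual = $2,850.48 + $1,543.68 + $1,066.44 + $670.32 + $945.12 = $7,076.04
Monthly = $7,076.04 ÷ 12 = $589.67

$589.67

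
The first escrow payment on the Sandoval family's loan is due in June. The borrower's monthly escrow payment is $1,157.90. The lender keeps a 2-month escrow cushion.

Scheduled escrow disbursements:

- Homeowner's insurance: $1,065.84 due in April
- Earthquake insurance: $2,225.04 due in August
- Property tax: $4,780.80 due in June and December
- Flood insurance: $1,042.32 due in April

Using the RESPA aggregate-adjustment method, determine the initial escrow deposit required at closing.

$5,997.14

Cushion = 2 × $1,157.90 = $2,315.80
Trial balance (start $0, +$1,157.90 each month, − disbursements):
  Jun: +$1,157.90 − $4,780.80 → -$3,622.90
  Jul: +$1,157.90 → -$2,465.00
  Aug: +$1,157.90 − $2,225.04 → -$3,532.14
  Sep: +$1,157.90 → -$2,374.24
  Oct: +$1,157.90 → -$1,216.34
  Nov: +$1,157.90 → -$58.44
  Dec: +$1,157.90 − $4,780.80 → -$3,681.34
  Jan: +$1,157.90 → -$2,523.44
  Feb: +$1,157.90 → -$1,365.54
  Mar: +$1,157.90 → -$207.64
  Apr: +$1,157.90 − $2,108.16 → -$1,157.90
  May: +$1,157.90 → $0.00
Lowest trial balance = -$3,681.34 (Dec)
Initial deposit = cushion − low point = $2,315.80 − (-$3,681.34) = $5,997.14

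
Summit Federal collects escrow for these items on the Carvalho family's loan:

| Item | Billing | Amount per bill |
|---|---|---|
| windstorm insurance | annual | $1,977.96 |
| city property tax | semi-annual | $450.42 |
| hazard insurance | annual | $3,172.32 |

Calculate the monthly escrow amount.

$504.26

Windstorm insurance: $1,977.96 annually
City property tax: $450.42 × 2 = $900.84 annually
Hazard insurance: $3,172.32 annually
Combined annual = $6,051.12
Per month = $6,051.12 / 12 = $504.26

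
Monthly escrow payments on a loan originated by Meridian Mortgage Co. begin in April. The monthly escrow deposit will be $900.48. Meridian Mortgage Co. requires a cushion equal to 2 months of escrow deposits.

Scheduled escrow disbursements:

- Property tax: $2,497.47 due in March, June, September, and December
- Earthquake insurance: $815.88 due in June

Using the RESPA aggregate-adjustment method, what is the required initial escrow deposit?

$2,412.87

Cushion = 2 × $900.48 = $1,800.96
Trial balance (start $0, +$900.48 each month, − disbursements):
  Apr: +$900.48 → $900.48
  May: +$900.48 → $1,800.96
  Jun: +$900.48 − $3,313.35 → -$611.91
  Jul: +$900.48 → $288.57
  Aug: +$900.48 → $1,189.05
  Sep: +$900.48 − $2,497.47 → -$407.94
  Oct: +$900.48 → $492.54
  Nov: +$900.48 → $1,393.02
  Dec: +$900.48 − $2,497.47 → -$203.97
  Jan: +$900.48 → $696.51
  Feb: +$900.48 → $1,596.99
  Mar: +$900.48 − $2,497.47 → $0.00
Lowest trial balance = -$611.91 (Jun)
Initial deposit = cushion − low point = $1,800.96 − (-$611.91) = $2,412.87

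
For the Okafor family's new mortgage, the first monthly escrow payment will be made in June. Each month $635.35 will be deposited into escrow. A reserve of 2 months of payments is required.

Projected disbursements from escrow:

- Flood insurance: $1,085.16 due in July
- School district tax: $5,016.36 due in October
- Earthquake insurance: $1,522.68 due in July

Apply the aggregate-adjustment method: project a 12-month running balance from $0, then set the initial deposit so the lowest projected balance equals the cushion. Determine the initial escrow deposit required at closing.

$5,718.15

Cushion = 2 × $635.35 = $1,270.70
Trial balance (start $0, +$635.35 each month, − disbursements):
  Jun: +$635.35 → $635.35
  Jul: +$635.35 − $2,607.84 → -$1,337.14
  Aug: +$635.35 → -$701.79
  Sep: +$635.35 → -$66.44
  Oct: +$635.35 − $5,016.36 → -$4,447.45
  Nov: +$635.35 → -$3,812.10
  Dec: +$635.35 → -$3,176.75
  Jan: +$635.35 → -$2,541.40
  Feb: +$635.35 → -$1,906.05
  Mar: +$635.35 → -$1,270.70
  Apr: +$635.35 → -$635.35
  May: +$635.35 → $0.00
Lowest trial balance = -$4,447.45 (Oct)
Initial deposit = cushion − low point = $1,270.70 − (-$4,447.45) = $5,718.15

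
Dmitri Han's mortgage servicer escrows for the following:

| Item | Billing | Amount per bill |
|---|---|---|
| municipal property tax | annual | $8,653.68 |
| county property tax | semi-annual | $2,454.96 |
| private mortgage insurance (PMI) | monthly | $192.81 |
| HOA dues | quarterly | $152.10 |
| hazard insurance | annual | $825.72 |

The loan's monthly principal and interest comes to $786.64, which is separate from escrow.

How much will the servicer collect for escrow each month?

Municipal property tax = $8,653.68
County property tax = $2,454.96 × 2 = $4,909.92
Private mortgage insurance (PMI) = $192.81 × 12 = $2,313.72
HOA dues = $152.10 × 4 = $608.40
Hazard insurance = $825.72
Yearly total = $8,653.68 + $4,909.92 + $2,313.72 + $608.40 + $825.72 = $17,311.44
Monthly = $17,311.44 / 12 = $1,442.62

$1,442.62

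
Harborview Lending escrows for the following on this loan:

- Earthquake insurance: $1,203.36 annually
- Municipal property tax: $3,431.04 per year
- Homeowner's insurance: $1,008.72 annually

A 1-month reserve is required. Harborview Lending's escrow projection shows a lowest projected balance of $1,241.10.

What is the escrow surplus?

$770.84

Earthquake insurance = $1,203.36 per year
Municipal property tax = $3,431.04 per year
Homeowner's insurance = $1,008.72 per year
Total annual escrow = $5,643.12
Per month = $5,643.12 / 12 = $470.26
Required reserve = 1 × $470.26 = $470.26
Excess over cushion: $1,241.10 − $470.26 = $770.84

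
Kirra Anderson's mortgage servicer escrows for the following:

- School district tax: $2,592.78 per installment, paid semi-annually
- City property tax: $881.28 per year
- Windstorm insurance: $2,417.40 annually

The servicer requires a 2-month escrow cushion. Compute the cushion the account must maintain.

School district tax = $2,592.78 × 2 = $5,185.56 per year
City property tax = $881.28 per year
Windstorm insurance = $2,417.40 per year
Combined annual = $8,484.24
Monthly = $8,484.24 ÷ 12 = $707.02
Reserve = 2 × $707.02 = $1,414.04

$1,414.04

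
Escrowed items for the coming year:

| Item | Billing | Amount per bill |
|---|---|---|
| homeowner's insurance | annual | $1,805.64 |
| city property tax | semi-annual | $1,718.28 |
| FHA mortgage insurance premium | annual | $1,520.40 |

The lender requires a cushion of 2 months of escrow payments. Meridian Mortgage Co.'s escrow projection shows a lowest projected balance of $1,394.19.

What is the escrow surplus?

Homeowner's insurance = $1,805.64 annually
City property tax = $1,718.28 × 2 = $3,436.56 annually
FHA mortgage insurance premium = $1,520.40 annually
Annual escrow total = $1,805.64 + $3,436.56 + $1,520.40 = $6,762.60
Monthly = $6,762.60 / 12 = $563.55
Required reserve = 2 × $563.55 = $1,127.10
Surplus = $1,394.19 − $1,127.10 = $267.09

$267.09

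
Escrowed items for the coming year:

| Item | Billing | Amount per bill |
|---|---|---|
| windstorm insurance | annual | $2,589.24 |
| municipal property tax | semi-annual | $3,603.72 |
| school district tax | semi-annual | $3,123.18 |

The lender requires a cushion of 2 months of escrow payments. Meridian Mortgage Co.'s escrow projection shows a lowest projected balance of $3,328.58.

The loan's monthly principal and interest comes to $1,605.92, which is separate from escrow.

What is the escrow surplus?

$654.74

Windstorm insurance — $2,589.24/yr
Municipal property tax — $3,603.72 × 2 = $7,207.44/yr
School district tax — $3,123.18 × 2 = $6,246.36/yr
Annual escrow total = $2,589.24 + $7,207.44 + $6,246.36 = $16,043.04
Monthly = $16,043.04 ÷ 12 = $1,336.92
Required cushion = 2 × $1,336.92 = $2,673.84
Surplus = $3,328.58 − $2,673.84 = $654.74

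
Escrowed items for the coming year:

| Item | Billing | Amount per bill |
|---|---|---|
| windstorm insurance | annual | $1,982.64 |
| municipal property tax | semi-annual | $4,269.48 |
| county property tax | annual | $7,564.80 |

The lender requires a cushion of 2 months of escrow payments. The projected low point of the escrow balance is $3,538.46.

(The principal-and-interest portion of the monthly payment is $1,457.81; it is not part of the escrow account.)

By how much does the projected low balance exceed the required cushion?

Windstorm insurance: $1,982.64/yr
Municipal property tax: $4,269.48 × 2 = $8,538.96/yr
County property tax: $7,564.80/yr
Annual escrow total = $1,982.64 + $8,538.96 + $7,564.80 = $18,086.40
Per month = $18,086.40 ÷ 12 = $1,507.20
Required reserve = 2 × $1,507.20 = $3,014.40
Excess over cushion: $3,538.46 − $3,014.40 = $524.06

$524.06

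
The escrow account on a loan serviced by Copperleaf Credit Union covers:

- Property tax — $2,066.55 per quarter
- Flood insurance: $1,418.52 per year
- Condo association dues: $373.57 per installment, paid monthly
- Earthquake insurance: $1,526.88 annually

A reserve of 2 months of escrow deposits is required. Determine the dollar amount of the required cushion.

Property tax — $2,066.55 × 4 = $8,266.20 annually
Flood insurance — $1,418.52 annually
Condo association dues — $373.57 × 12 = $4,482.84 annually
Earthquake insurance — $1,526.88 annually
Total annual escrow = $15,694.44
Monthly = $15,694.44 ÷ 12 = $1,307.87
Reserve = 2 × $1,307.87 = $2,615.74

$2,615.74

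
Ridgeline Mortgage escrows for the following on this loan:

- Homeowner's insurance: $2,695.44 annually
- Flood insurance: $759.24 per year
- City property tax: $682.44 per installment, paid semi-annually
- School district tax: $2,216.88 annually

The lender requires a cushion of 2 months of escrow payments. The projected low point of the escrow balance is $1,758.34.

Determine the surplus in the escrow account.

Homeowner's insurance = $2,695.44 per year
Flood insurance = $759.24 per year
City property tax = $682.44 × 2 = $1,364.88 per year
School district tax = $2,216.88 per year
Total per year = $2,695.44 + $759.24 + $1,364.88 + $2,216.88 = $7,036.44
Base monthly escrow = $7,036.44 / 12 = $586.37
Required reserve = 2 × $586.37 = $1,172.74
Excess over cushion: $1,758.34 − $1,172.74 = $585.60

$585.60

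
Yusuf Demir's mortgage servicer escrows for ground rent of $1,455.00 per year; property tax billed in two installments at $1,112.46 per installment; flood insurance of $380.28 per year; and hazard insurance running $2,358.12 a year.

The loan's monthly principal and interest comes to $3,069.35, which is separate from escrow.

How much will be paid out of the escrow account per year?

$6,418.32

Ground rent: $1,455.00/yr
Property tax: $1,112.46 × 2 = $2,224.92/yr
Flood insurance: $380.28/yr
Hazard insurance: $2,358.12/yr
Total annual escrow = $1,455.00 + $2,224.92 + $380.28 + $2,358.12 = $6,418.32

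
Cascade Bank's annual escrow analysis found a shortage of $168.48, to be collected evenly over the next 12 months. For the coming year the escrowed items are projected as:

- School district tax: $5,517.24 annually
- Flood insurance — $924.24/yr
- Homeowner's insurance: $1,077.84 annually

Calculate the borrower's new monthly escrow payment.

School district tax = $5,517.24 per year
Flood insurance = $924.24 per year
Homeowner's insurance = $1,077.84 per year
Yearly total = $5,517.24 + $924.24 + $1,077.84 = $7,519.32
Monthly escrow = $7,519.32 ÷ 12 = $626.61
Monthly shortage recovery: $168.48 / 12 = $14.04
Adjusted monthly = $626.61 + $14.04 = $640.65

$640.65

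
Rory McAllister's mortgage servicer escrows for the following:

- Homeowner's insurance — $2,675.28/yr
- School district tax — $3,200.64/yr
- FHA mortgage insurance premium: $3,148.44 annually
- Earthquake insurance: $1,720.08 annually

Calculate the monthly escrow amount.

$895.37

Homeowner's insurance — $2,675.28/yr
School district tax — $3,200.64/yr
FHA mortgage insurance premium — $3,148.44/yr
Earthquake insurance — $1,720.08/yr
Yearly total = $2,675.28 + $3,200.64 + $3,148.44 + $1,720.08 = $10,744.44
Base monthly escrow = $10,744.44 ÷ 12 = $895.37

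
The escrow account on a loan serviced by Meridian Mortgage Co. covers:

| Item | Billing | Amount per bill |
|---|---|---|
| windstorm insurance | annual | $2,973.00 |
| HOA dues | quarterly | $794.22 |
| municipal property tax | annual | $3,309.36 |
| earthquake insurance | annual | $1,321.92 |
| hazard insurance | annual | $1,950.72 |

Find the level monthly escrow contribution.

Windstorm insurance = $2,973.00 per year
HOA dues = $794.22 × 4 = $3,176.88 per year
Municipal property tax = $3,309.36 per year
Earthquake insurance = $1,321.92 per year
Hazard insurance = $1,950.72 per year
Yearly total = $12,731.88
Monthly = $12,731.88 ÷ 12 = $1,060.99

$1,060.99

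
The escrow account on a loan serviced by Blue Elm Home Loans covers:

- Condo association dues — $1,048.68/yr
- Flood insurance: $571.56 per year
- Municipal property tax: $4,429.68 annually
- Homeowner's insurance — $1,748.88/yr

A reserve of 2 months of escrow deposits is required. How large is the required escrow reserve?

Condo association dues: $1,048.68
Flood insurance: $571.56
Municipal property tax: $4,429.68
Homeowner's insurance: $1,748.88
Annual escrow total = $1,048.68 + $571.56 + $4,429.68 + $1,748.88 = $7,798.80
Monthly = $7,798.80 / 12 = $649.90
Cushion = 2 × $649.90 = $1,299.80

$1,299.80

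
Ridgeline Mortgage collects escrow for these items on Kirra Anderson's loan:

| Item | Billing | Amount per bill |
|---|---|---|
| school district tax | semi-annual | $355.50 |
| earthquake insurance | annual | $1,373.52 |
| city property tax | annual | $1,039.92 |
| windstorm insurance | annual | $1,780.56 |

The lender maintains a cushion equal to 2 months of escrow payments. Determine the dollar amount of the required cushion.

$817.50

School district tax: $355.50 × 2 = $711.00
Earthquake insurance: $1,373.52
City property tax: $1,039.92
Windstorm insurance: $1,780.56
Annual escrow total = $711.00 + $1,373.52 + $1,039.92 + $1,780.56 = $4,905.00
Base monthly escrow = $4,905.00 / 12 = $408.75
Reserve = 2 × $408.75 = $817.50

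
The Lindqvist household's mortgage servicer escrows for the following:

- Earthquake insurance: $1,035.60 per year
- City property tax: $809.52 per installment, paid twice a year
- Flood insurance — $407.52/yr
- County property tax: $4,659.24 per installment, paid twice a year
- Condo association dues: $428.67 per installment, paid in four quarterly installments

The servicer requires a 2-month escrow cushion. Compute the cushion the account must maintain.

Earthquake insurance — $1,035.60/yr
City property tax — $809.52 × 2 = $1,619.04/yr
Flood insurance — $407.52/yr
County property tax — $4,659.24 × 2 = $9,318.48/yr
Condo association dues — $428.67 × 4 = $1,714.68/yr
Total per year = $1,035.60 + $1,619.04 + $407.52 + $9,318.48 + $1,714.68 = $14,095.32
Base monthly escrow = $14,095.32 / 12 = $1,174.61
Required cushion = 2 × $1,174.61 = $2,349.22

$2,349.22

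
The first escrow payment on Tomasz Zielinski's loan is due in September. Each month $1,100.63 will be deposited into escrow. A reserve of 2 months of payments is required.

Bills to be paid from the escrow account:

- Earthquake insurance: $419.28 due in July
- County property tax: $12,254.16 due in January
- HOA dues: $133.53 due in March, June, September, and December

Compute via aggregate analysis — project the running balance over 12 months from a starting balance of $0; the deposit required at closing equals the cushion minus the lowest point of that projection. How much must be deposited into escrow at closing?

$9,219.33

Cushion = 2 × $1,100.63 = $2,201.26
Trial balance (start $0, +$1,100.63 each month, − disbursements):
  Sep: +$1,100.63 − $133.53 → $967.10
  Oct: +$1,100.63 → $2,067.73
  Nov: +$1,100.63 → $3,168.36
  Dec: +$1,100.63 − $133.53 → $4,135.46
  Jan: +$1,100.63 − $12,254.16 → -$7,018.07
  Feb: +$1,100.63 → -$5,917.44
  Mar: +$1,100.63 − $133.53 → -$4,950.34
  Apr: +$1,100.63 → -$3,849.71
  May: +$1,100.63 → -$2,749.08
  Jun: +$1,100.63 − $133.53 → -$1,781.98
  Jul: +$1,100.63 − $419.28 → -$1,100.63
  Aug: +$1,100.63 → $0.00
Lowest trial balance = -$7,018.07 (Jan)
Initial deposit = cushion − low point = $2,201.26 − (-$7,018.07) = $9,219.33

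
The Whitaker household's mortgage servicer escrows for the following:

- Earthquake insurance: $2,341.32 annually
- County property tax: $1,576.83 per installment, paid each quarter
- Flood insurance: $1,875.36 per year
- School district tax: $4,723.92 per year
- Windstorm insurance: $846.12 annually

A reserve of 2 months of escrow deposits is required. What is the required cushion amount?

$2,682.34

Earthquake insurance: $2,341.32 per year
County property tax: $1,576.83 × 4 = $6,307.32 per year
Flood insurance: $1,875.36 per year
School district tax: $4,723.92 per year
Windstorm insurance: $846.12 per year
Total annual escrow = $2,341.32 + $6,307.32 + $1,875.36 + $4,723.92 + $846.12 = $16,094.04
Monthly escrow = $16,094.04 ÷ 12 = $1,341.17
Cushion = 2 × $1,341.17 = $2,682.34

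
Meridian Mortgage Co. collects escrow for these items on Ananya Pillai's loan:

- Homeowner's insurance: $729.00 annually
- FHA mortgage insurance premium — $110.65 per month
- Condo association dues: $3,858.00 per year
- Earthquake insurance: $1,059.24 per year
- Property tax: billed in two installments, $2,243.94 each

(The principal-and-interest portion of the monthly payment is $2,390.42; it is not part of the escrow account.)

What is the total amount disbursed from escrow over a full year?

$11,461.92

Homeowner's insurance: $729.00/yr
FHA mortgage insurance premium: $110.65 × 12 = $1,327.80/yr
Condo association dues: $3,858.00/yr
Earthquake insurance: $1,059.24/yr
Property tax: $2,243.94 × 2 = $4,487.88/yr
Yearly total = $729.00 + $1,327.80 + $3,858.00 + $1,059.24 + $4,487.88 = $11,461.92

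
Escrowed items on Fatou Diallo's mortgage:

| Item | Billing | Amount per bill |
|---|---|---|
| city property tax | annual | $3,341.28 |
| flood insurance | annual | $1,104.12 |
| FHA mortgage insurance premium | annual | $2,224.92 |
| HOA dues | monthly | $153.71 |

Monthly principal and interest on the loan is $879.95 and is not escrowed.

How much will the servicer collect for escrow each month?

City property tax = $3,341.28 annually
Flood insurance = $1,104.12 annually
FHA mortgage insurance premium = $2,224.92 annually
HOA dues = $153.71 × 12 = $1,844.52 annually
Combined annual = $3,341.28 + $1,104.12 + $2,224.92 + $1,844.52 = $8,514.84
Per month = $8,514.84 / 12 = $709.57

$709.57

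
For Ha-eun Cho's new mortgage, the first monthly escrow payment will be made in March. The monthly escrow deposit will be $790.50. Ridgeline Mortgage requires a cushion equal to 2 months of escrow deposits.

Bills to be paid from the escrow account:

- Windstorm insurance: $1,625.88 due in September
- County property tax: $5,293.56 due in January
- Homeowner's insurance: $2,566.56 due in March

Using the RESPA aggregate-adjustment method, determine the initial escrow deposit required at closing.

Cushion = 2 × $790.50 = $1,581.00
Trial balance (start $0, +$790.50 each month, − disbursements):
  Mar: +$790.50 − $2,566.56 → -$1,776.06
  Apr: +$790.50 → -$985.56
  May: +$790.50 → -$195.06
  Jun: +$790.50 → $595.44
  Jul: +$790.50 → $1,385.94
  Aug: +$790.50 → $2,176.44
  Sep: +$790.50 − $1,625.88 → $1,341.06
  Oct: +$790.50 → $2,131.56
  Nov: +$790.50 → $2,922.06
  Dec: +$790.50 → $3,712.56
  Jan: +$790.50 − $5,293.56 → -$790.50
  Feb: +$790.50 → $0.00
Lowest trial balance = -$1,776.06 (Mar)
Initial deposit = cushion − low point = $1,581.00 − (-$1,776.06) = $3,357.06

$3,357.06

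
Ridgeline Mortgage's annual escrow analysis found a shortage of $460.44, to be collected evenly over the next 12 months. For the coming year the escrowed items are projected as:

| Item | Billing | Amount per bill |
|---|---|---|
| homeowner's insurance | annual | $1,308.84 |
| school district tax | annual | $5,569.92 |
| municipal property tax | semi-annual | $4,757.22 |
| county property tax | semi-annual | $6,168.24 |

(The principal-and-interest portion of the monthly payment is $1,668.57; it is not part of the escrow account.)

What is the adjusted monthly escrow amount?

$2,432.51

Homeowner's insurance — $1,308.84 per year
School district tax — $5,569.92 per year
Municipal property tax — $4,757.22 × 2 = $9,514.44 per year
County property tax — $6,168.24 × 2 = $12,336.48 per year
Total per year = $28,729.68
Monthly escrow = $28,729.68 ÷ 12 = $2,394.14
Shortage spread = $460.44 ÷ 12 = $38.37/mo
New monthly escrow = $2,394.14 + $38.37 = $2,432.51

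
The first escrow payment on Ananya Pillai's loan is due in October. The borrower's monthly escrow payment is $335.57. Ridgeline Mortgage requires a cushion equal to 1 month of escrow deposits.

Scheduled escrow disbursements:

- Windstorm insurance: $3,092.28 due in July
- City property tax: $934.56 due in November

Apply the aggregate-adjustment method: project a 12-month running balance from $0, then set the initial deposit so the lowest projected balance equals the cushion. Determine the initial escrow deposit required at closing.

Cushion = 1 × $335.57 = $335.57
Trial balance (start $0, +$335.57 each month, − disbursements):
  Oct: +$335.57 → $335.57
  Nov: +$335.57 − $934.56 → -$263.42
  Dec: +$335.57 → $72.15
  Jan: +$335.57 → $407.72
  Feb: +$335.57 → $743.29
  Mar: +$335.57 → $1,078.86
  Apr: +$335.57 → $1,414.43
  May: +$335.57 → $1,750.00
  Jun: +$335.57 → $2,085.57
  Jul: +$335.57 − $3,092.28 → -$671.14
  Aug: +$335.57 → -$335.57
  Sep: +$335.57 → $0.00
Lowest trial balance = -$671.14 (Jul)
Initial deposit = cushion − low point = $335.57 − (-$671.14) = $1,006.71

$1,006.71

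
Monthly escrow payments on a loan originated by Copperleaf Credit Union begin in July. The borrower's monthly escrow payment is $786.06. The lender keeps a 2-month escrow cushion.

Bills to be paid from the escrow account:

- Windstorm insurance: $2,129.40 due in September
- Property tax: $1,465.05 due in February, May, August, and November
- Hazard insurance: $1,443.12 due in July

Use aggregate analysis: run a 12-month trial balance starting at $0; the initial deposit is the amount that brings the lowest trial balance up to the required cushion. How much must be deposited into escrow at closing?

Cushion = 2 × $786.06 = $1,572.12
Trial balance (start $0, +$786.06 each month, − disbursements):
  Jul: +$786.06 − $1,443.12 → -$657.06
  Aug: +$786.06 − $1,465.05 → -$1,336.05
  Sep: +$786.06 − $2,129.40 → -$2,679.39
  Oct: +$786.06 → -$1,893.33
  Nov: +$786.06 − $1,465.05 → -$2,572.32
  Dec: +$786.06 → -$1,786.26
  Jan: +$786.06 → -$1,000.20
  Feb: +$786.06 − $1,465.05 → -$1,679.19
  Mar: +$786.06 → -$893.13
  Apr: +$786.06 → -$107.07
  May: +$786.06 − $1,465.05 → -$786.06
  Jun: +$786.06 → $0.00
Lowest trial balance = -$2,679.39 (Sep)
Initial deposit = cushion − low point = $1,572.12 − (-$2,679.39) = $4,251.51

$4,251.51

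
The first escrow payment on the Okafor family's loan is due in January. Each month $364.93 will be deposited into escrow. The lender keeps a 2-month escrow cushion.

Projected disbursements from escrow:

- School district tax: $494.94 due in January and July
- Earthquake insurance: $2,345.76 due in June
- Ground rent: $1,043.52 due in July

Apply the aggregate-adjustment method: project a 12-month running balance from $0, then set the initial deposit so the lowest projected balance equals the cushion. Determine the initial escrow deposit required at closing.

Cushion = 2 × $364.93 = $729.86
Trial balance (start $0, +$364.93 each month, − disbursements):
  Jan: +$364.93 − $494.94 → -$130.01
  Feb: +$364.93 → $234.92
  Mar: +$364.93 → $599.85
  Apr: +$364.93 → $964.78
  May: +$364.93 → $1,329.71
  Jun: +$364.93 − $2,345.76 → -$651.12
  Jul: +$364.93 − $1,538.46 → -$1,824.65
  Aug: +$364.93 → -$1,459.72
  Sep: +$364.93 → -$1,094.79
  Oct: +$364.93 → -$729.86
  Nov: +$364.93 → -$364.93
  Dec: +$364.93 → $0.00
Lowest trial balance = -$1,824.65 (Jul)
Initial deposit = cushion − low point = $729.86 − (-$1,824.65) = $2,554.51

$2,554.51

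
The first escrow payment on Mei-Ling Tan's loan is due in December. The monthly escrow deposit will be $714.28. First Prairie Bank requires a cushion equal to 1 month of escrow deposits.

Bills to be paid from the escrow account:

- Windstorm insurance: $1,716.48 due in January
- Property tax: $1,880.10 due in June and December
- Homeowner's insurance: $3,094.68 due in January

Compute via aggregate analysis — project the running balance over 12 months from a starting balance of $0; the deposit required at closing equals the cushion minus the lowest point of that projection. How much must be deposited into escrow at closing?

$5,976.98

Cushion = 1 × $714.28 = $714.28
Trial balance (start $0, +$714.28 each month, − disbursements):
  Dec: +$714.28 − $1,880.10 → -$1,165.82
  Jan: +$714.28 − $4,811.16 → -$5,262.70
  Feb: +$714.28 → -$4,548.42
  Mar: +$714.28 → -$3,834.14
  Apr: +$714.28 → -$3,119.86
  May: +$714.28 → -$2,405.58
  Jun: +$714.28 − $1,880.10 → -$3,571.40
  Jul: +$714.28 → -$2,857.12
  Aug: +$714.28 → -$2,142.84
  Sep: +$714.28 → -$1,428.56
  Oct: +$714.28 → -$714.28
  Nov: +$714.28 → $0.00
Lowest trial balance = -$5,262.70 (Jan)
Initial deposit = cushion − low point = $714.28 − (-$5,262.70) = $5,976.98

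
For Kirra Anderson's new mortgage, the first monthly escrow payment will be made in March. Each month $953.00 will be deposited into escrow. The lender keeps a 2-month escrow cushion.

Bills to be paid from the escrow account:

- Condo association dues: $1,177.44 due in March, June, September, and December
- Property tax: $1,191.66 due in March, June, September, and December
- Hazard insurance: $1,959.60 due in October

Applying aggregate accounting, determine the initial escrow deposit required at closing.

Cushion = 2 × $953.00 = $1,906.00
Trial balance (start $0, +$953.00 each month, − disbursements):
  Mar: +$953.00 − $2,369.10 → -$1,416.10
  Apr: +$953.00 → -$463.10
  May: +$953.00 → $489.90
  Jun: +$953.00 − $2,369.10 → -$926.20
  Jul: +$953.00 → $26.80
  Aug: +$953.00 → $979.80
  Sep: +$953.00 − $2,369.10 → -$436.30
  Oct: +$953.00 − $1,959.60 → -$1,442.90
  Nov: +$953.00 → -$489.90
  Dec: +$953.00 − $2,369.10 → -$1,906.00
  Jan: +$953.00 → -$953.00
  Feb: +$953.00 → $0.00
Lowest trial balance = -$1,906.00 (Dec)
Initial deposit = cushion − low point = $1,906.00 − (-$1,906.00) = $3,812.00

$3,812.00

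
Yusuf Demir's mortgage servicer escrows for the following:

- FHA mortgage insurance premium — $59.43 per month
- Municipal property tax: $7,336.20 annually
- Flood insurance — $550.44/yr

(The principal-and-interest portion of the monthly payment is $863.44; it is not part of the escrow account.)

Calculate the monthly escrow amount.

FHA mortgage insurance premium — $59.43 × 12 = $713.16 annually
Municipal property tax — $7,336.20 annually
Flood insurance — $550.44 annually
Total annual escrow = $8,599.80
Monthly = $8,599.80 / 12 = $716.65

$716.65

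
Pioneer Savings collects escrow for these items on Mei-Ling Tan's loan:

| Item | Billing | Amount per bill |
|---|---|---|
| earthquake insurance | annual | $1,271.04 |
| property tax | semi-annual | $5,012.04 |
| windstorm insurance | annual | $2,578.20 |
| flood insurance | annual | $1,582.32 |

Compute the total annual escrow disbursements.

Earthquake insurance = $1,271.04/yr
Property tax = $5,012.04 × 2 = $10,024.08/yr
Windstorm insurance = $2,578.20/yr
Flood insurance = $1,582.32/yr
Total per year = $15,455.64

$15,455.64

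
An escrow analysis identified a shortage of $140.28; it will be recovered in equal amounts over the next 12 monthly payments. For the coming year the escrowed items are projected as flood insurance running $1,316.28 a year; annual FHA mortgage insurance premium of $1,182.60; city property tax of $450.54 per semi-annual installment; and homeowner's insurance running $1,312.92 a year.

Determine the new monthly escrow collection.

Flood insurance = $1,316.28/yr
FHA mortgage insurance premium = $1,182.60/yr
City property tax = $450.54 × 2 = $901.08/yr
Homeowner's insurance = $1,312.92/yr
Total per year = $4,712.88
Per month = $4,712.88 ÷ 12 = $392.74
Shortage spread = $140.28 ÷ 12 = $11.69/mo
New monthly escrow = $392.74 + $11.69 = $404.43

$404.43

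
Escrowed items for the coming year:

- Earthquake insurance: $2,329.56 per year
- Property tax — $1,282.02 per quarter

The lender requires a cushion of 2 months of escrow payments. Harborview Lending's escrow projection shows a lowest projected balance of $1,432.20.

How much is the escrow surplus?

Earthquake insurance — $2,329.56 annually
Property tax — $1,282.02 × 4 = $5,128.08 annually
Total annual escrow = $2,329.56 + $5,128.08 = $7,457.64
Base monthly escrow = $7,457.64 / 12 = $621.47
Required cushion = 2 × $621.47 = $1,242.94
Surplus = $1,432.20 − $1,242.94 = $189.26

$189.26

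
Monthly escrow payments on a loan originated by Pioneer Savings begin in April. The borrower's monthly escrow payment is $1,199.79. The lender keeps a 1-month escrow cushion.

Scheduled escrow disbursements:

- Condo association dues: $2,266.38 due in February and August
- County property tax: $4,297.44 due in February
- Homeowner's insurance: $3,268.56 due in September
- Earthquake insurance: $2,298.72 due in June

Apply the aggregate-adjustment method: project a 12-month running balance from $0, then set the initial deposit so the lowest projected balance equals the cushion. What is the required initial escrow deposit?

$2,399.58

Cushion = 1 × $1,199.79 = $1,199.79
Trial balance (start $0, +$1,199.79 each month, − disbursements):
  Apr: +$1,199.79 → $1,199.79
  May: +$1,199.79 → $2,399.58
  Jun: +$1,199.79 − $2,298.72 → $1,300.65
  Jul: +$1,199.79 → $2,500.44
  Aug: +$1,199.79 − $2,266.38 → $1,433.85
  Sep: +$1,199.79 − $3,268.56 → -$634.92
  Oct: +$1,199.79 → $564.87
  Nov: +$1,199.79 → $1,764.66
  Dec: +$1,199.79 → $2,964.45
  Jan: +$1,199.79 → $4,164.24
  Feb: +$1,199.79 − $6,563.82 → -$1,199.79
  Mar: +$1,199.79 → $0.00
Lowest trial balance = -$1,199.79 (Feb)
Initial deposit = cushion − low point = $1,199.79 − (-$1,199.79) = $2,399.58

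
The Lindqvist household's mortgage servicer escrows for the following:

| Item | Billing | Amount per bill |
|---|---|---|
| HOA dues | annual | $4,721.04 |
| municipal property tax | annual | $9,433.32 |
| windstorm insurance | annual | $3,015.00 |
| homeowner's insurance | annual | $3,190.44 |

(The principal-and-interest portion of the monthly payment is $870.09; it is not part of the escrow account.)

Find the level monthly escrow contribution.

$1,696.65

HOA dues = $4,721.04
Municipal property tax = $9,433.32
Windstorm insurance = $3,015.00
Homeowner's insurance = $3,190.44
Yearly total = $4,721.04 + $9,433.32 + $3,015.00 + $3,190.44 = $20,359.80
Monthly = $20,359.80 ÷ 12 = $1,696.65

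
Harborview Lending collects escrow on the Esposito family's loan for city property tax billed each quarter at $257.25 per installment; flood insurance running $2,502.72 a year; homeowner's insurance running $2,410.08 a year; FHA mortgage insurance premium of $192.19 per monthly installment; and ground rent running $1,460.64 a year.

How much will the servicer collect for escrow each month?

$809.06

City property tax: $257.25 × 4 = $1,029.00 per year
Flood insurance: $2,502.72 per year
Homeowner's insurance: $2,410.08 per year
FHA mortgage insurance premium: $192.19 × 12 = $2,306.28 per year
Ground rent: $1,460.64 per year
Total annual escrow = $1,029.00 + $2,502.72 + $2,410.08 + $2,306.28 + $1,460.64 = $9,708.72
Monthly = $9,708.72 / 12 = $809.06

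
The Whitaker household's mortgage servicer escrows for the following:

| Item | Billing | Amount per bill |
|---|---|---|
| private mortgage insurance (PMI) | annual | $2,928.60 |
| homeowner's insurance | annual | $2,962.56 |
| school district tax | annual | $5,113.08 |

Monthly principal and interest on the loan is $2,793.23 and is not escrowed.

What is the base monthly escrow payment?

$917.02

Private mortgage insurance (PMI) — $2,928.60 per year
Homeowner's insurance — $2,962.56 per year
School district tax — $5,113.08 per year
Annual escrow total = $11,004.24
Base monthly escrow = $11,004.24 ÷ 12 = $917.02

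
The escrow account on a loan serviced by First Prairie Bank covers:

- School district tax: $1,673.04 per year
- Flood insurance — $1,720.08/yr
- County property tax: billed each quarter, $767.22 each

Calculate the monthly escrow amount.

$538.50

School district tax: $1,673.04
Flood insurance: $1,720.08
County property tax: $767.22 × 4 = $3,068.88
Annual escrow total = $1,673.04 + $1,720.08 + $3,068.88 = $6,462.00
Base monthly escrow = $6,462.00 ÷ 12 = $538.50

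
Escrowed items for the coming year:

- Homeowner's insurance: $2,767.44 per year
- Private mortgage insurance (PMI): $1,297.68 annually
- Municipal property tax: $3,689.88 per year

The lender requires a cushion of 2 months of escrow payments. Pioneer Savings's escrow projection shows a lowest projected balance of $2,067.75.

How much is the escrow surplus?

$775.25

Homeowner's insurance — $2,767.44 per year
Private mortgage insurance (PMI) — $1,297.68 per year
Municipal property tax — $3,689.88 per year
Combined annual = $2,767.44 + $1,297.68 + $3,689.88 = $7,755.00
Per month = $7,755.00 ÷ 12 = $646.25
Cushion = 2 × $646.25 = $1,292.50
Excess over cushion: $2,067.75 − $1,292.50 = $775.25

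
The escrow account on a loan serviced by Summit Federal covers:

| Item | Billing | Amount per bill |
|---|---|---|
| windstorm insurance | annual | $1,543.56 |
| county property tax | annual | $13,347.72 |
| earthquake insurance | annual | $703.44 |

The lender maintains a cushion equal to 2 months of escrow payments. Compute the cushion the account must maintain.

$2,599.12

Windstorm insurance: $1,543.56 annually
County property tax: $13,347.72 annually
Earthquake insurance: $703.44 annually
Annual escrow total = $1,543.56 + $13,347.72 + $703.44 = $15,594.72
Monthly escrow = $15,594.72 ÷ 12 = $1,299.56
Required cushion = 2 × $1,299.56 = $2,599.12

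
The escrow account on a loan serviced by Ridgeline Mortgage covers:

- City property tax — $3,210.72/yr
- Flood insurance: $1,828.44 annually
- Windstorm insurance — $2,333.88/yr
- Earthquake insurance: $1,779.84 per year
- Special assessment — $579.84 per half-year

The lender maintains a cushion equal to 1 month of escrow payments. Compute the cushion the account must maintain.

City property tax = $3,210.72
Flood insurance = $1,828.44
Windstorm insurance = $2,333.88
Earthquake insurance = $1,779.84
Special assessment = $579.84 × 2 = $1,159.68
Total annual escrow = $3,210.72 + $1,828.44 + $2,333.88 + $1,779.84 + $1,159.68 = $10,312.56
Per month = $10,312.56 / 12 = $859.38
Cushion = 1 × $859.38 = $859.38

$859.38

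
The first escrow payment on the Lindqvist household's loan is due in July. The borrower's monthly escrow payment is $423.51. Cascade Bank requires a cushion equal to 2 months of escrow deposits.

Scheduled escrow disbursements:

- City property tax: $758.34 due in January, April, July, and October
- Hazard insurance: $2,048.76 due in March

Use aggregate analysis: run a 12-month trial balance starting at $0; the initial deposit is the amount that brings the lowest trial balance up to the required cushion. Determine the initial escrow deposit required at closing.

$1,694.04

Cushion = 2 × $423.51 = $847.02
Trial balance (start $0, +$423.51 each month, − disbursements):
  Jul: +$423.51 − $758.34 → -$334.83
  Aug: +$423.51 → $88.68
  Sep: +$423.51 → $512.19
  Oct: +$423.51 − $758.34 → $177.36
  Nov: +$423.51 → $600.87
  Dec: +$423.51 → $1,024.38
  Jan: +$423.51 − $758.34 → $689.55
  Feb: +$423.51 → $1,113.06
  Mar: +$423.51 − $2,048.76 → -$512.19
  Apr: +$423.51 − $758.34 → -$847.02
  May: +$423.51 → -$423.51
  Jun: +$423.51 → $0.00
Lowest trial balance = -$847.02 (Apr)
Initial deposit = cushion − low point = $847.02 − (-$847.02) = $1,694.04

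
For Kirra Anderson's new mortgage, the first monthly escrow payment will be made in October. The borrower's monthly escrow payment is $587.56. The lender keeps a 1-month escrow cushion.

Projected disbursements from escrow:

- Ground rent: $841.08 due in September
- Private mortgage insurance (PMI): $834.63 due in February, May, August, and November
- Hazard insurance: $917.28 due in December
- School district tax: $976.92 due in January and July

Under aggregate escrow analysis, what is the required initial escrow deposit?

$1,213.22

Cushion = 1 × $587.56 = $587.56
Trial balance (start $0, +$587.56 each month, − disbursements):
  Oct: +$587.56 → $587.56
  Nov: +$587.56 − $834.63 → $340.49
  Dec: +$587.56 − $917.28 → $10.77
  Jan: +$587.56 − $976.92 → -$378.59
  Feb: +$587.56 − $834.63 → -$625.66
  Mar: +$587.56 → -$38.10
  Apr: +$587.56 → $549.46
  May: +$587.56 − $834.63 → $302.39
  Jun: +$587.56 → $889.95
  Jul: +$587.56 − $976.92 → $500.59
  Aug: +$587.56 − $834.63 → $253.52
  Sep: +$587.56 − $841.08 → $0.00
Lowest trial balance = -$625.66 (Feb)
Initial deposit = cushion − low point = $587.56 − (-$625.66) = $1,213.22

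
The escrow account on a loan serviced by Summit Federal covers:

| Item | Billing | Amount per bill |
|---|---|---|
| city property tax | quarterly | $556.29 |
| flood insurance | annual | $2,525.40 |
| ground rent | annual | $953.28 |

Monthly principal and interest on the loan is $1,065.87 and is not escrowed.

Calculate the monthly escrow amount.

$475.32

City property tax = $556.29 × 4 = $2,225.16
Flood insurance = $2,525.40
Ground rent = $953.28
Annual escrow total = $2,225.16 + $2,525.40 + $953.28 = $5,703.84
Per month = $5,703.84 ÷ 12 = $475.32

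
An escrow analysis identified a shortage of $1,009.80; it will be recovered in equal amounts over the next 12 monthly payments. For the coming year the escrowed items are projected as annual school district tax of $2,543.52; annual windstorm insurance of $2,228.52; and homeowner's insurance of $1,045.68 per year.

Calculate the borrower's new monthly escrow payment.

$568.96

School district tax: $2,543.52 per year
Windstorm insurance: $2,228.52 per year
Homeowner's insurance: $1,045.68 per year
Annual escrow total = $5,817.72
Monthly escrow = $5,817.72 / 12 = $484.81
Monthly shortage recovery: $1,009.80 / 12 = $84.15
Adjusted monthly = $484.81 + $84.15 = $568.96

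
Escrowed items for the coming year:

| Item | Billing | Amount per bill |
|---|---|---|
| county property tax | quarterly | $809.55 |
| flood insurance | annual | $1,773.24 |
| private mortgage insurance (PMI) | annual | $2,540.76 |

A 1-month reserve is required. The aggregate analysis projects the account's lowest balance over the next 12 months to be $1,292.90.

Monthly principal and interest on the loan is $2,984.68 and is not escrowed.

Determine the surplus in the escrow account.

County property tax: $809.55 × 4 = $3,238.20 annually
Flood insurance: $1,773.24 annually
Private mortgage insurance (PMI): $2,540.76 annually
Annual escrow total = $3,238.20 + $1,773.24 + $2,540.76 = $7,552.20
Base monthly escrow = $7,552.20 / 12 = $629.35
Required cushion = 1 × $629.35 = $629.35
Excess over cushion: $1,292.90 − $629.35 = $663.55

$663.55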